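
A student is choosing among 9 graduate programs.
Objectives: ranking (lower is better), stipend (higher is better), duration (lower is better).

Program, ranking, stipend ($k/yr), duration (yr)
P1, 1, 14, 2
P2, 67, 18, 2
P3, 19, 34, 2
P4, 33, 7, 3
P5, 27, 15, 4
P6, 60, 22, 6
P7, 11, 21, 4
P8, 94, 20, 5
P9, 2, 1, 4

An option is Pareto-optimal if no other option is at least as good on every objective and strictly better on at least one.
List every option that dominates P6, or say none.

P3

P3: ranking 19≤60, stipend 34≥22, duration 2≤6 — dominates P6.
Others (P1, P2, P4, P5, P7, P8, P9) are each worse than P6 on at least one objective.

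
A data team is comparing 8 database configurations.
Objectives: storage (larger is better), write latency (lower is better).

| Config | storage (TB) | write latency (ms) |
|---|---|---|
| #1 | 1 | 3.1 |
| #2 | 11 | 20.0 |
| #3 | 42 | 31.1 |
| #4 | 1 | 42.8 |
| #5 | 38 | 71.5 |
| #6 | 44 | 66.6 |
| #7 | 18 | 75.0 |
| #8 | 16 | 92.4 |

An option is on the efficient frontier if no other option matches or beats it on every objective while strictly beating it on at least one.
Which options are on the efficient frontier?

#1, #2, #3, #6

#1: not dominated (best write latency).
#2: not dominated.
#3: not dominated.
#4: dominated by #1 (storage 1≥1, write latency 3.1≤42.8).
#5: dominated by #3 (storage 42≥38, write latency 31.1≤71.5).
#6: not dominated (best storage).
#7: dominated by #3 (storage 42≥18, write latency 31.1≤75.0).
#8: dominated by #3 (storage 42≥16, write latency 31.1≤92.4).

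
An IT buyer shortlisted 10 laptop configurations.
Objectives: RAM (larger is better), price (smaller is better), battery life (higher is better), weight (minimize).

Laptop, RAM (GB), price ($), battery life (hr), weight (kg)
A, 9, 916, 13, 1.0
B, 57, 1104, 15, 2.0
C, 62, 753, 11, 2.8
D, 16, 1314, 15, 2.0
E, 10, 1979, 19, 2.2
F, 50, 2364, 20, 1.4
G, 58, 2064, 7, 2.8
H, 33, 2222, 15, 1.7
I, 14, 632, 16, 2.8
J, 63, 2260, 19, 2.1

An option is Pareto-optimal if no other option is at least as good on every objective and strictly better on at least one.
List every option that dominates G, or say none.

C: RAM 62≥58, price 753≤2064, battery life 11≥7, weight 2.8≤2.8 — dominates G.
Others (A, B, D, E, F, H, I, J) are each worse than G on at least one objective.

C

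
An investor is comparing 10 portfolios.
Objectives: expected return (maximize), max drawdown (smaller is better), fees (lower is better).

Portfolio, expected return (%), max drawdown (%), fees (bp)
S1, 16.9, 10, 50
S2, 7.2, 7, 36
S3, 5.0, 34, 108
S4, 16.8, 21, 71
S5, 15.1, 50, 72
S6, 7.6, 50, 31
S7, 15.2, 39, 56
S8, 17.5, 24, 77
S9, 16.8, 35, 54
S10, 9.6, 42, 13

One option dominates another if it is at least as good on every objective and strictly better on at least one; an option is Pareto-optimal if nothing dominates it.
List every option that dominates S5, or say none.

S1, S4, S7, S9

S1: expected return 16.9≥15.1, max drawdown 10≤50, fees 50≤72 — dominates S5.
S4: expected return 16.8≥15.1, max drawdown 21≤50, fees 71≤72 — dominates S5.
S7: expected return 15.2≥15.1, max drawdown 39≤50, fees 56≤72 — dominates S5.
S9: expected return 16.8≥15.1, max drawdown 35≤50, fees 54≤72 — dominates S5.
Others (S2, S3, S6, S8, S10) are each worse than S5 on at least one objective.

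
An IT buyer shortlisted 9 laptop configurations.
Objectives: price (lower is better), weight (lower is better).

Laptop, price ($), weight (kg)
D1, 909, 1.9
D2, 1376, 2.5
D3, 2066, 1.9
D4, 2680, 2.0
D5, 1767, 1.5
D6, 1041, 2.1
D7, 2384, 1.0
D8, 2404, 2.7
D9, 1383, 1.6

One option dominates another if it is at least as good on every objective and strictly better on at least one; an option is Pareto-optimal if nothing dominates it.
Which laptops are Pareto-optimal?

D1, D5, D7, D9

D1: not dominated (best price).
D2: dominated by D1 (price 909≤1376, weight 1.9≤2.5).
D3: dominated by D1 (price 909≤2066, weight 1.9≤1.9).
D4: dominated by D1 (price 909≤2680, weight 1.9≤2.0).
D5: not dominated.
D6: dominated by D1 (price 909≤1041, weight 1.9≤2.1).
D7: not dominated (best weight).
D8: dominated by D1 (price 909≤2404, weight 1.9≤2.7).
D9: not dominated.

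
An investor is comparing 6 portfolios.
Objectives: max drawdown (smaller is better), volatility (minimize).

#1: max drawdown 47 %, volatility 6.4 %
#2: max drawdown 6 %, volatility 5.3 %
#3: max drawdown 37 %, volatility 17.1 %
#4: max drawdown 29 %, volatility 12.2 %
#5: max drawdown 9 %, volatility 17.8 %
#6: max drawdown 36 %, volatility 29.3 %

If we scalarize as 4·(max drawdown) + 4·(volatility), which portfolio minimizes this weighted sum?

#1: 4·47 + 4·6.4 = 213.6
#2: 4·6 + 4·5.3 = 45.2
#3: 4·37 + 4·17.1 = 216.4
#4: 4·29 + 4·12.2 = 164.8
#5: 4·9 + 4·17.8 = 107.2
#6: 4·36 + 4·29.3 = 261.2
Lowest: #2 at 45.2.

#2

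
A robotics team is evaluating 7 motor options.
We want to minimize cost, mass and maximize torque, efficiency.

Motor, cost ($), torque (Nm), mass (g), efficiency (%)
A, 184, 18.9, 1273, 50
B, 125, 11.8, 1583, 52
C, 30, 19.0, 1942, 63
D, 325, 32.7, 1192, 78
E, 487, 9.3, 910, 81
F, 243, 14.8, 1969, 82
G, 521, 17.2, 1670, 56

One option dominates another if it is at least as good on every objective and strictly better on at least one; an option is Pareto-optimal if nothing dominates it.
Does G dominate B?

No

G vs B: G is worse on cost (521 vs 125), so it does not dominate B.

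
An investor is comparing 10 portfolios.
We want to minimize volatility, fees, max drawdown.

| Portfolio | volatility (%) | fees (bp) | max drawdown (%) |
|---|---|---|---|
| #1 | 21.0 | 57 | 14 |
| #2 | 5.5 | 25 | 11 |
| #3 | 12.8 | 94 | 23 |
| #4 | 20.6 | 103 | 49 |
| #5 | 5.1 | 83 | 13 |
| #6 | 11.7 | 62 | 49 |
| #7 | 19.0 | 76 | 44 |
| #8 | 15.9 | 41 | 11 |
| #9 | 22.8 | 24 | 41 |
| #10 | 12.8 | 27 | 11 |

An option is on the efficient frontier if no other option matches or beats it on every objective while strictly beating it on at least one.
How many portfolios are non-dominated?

#1: dominated by #2 (volatility 5.5≤21.0, fees 25≤57, max drawdown 11≤14).
#2: not dominated.
#3: dominated by #2 (volatility 5.5≤12.8, fees 25≤94, max drawdown 11≤23).
#4: dominated by #2 (volatility 5.5≤20.6, fees 25≤103, max drawdown 11≤49).
#5: not dominated (best volatility).
#6: dominated by #2 (volatility 5.5≤11.7, fees 25≤62, max drawdown 11≤49).
#7: dominated by #2 (volatility 5.5≤19.0, fees 25≤76, max drawdown 11≤44).
#8: dominated by #2 (volatility 5.5≤15.9, fees 25≤41, max drawdown 11≤11).
#9: not dominated (best fees).
#10: dominated by #2 (volatility 5.5≤12.8, fees 25≤27, max drawdown 11≤11).
Pareto-optimal: #2, #5, #9 → 3.

3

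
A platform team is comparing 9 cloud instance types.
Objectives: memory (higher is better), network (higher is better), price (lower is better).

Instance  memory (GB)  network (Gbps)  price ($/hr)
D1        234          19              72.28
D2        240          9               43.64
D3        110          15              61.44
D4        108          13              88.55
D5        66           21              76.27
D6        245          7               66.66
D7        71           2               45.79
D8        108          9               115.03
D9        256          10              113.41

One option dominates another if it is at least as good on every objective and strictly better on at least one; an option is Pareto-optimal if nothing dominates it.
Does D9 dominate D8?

Yes

D9 vs D8: memory 256≥108, network 10≥9, price 113.41≤115.03 — D9 is at least as good on every objective with at least one strict improvement.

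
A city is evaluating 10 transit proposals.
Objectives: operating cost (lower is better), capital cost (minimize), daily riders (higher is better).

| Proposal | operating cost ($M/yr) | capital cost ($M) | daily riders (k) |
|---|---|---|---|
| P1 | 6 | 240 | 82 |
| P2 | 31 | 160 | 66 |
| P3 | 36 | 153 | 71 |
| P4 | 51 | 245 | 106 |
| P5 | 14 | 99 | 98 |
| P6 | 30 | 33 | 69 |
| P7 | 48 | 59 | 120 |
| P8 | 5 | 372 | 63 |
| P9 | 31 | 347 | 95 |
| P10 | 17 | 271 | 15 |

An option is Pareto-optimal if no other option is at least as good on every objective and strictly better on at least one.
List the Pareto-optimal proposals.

P1: not dominated.
P2: dominated by P5 (operating cost 14≤31, capital cost 99≤160, daily riders 98≥66).
P3: dominated by P5 (operating cost 14≤36, capital cost 99≤153, daily riders 98≥71).
P4: dominated by P7 (operating cost 48≤51, capital cost 59≤245, daily riders 120≥106).
P5: not dominated.
P6: not dominated (best capital cost).
P7: not dominated (best daily riders).
P8: not dominated (best operating cost).
P9: dominated by P5 (operating cost 14≤31, capital cost 99≤347, daily riders 98≥95).
P10: dominated by P1 (operating cost 6≤17, capital cost 240≤271, daily riders 82≥15).

P1, P5, P6, P7, P8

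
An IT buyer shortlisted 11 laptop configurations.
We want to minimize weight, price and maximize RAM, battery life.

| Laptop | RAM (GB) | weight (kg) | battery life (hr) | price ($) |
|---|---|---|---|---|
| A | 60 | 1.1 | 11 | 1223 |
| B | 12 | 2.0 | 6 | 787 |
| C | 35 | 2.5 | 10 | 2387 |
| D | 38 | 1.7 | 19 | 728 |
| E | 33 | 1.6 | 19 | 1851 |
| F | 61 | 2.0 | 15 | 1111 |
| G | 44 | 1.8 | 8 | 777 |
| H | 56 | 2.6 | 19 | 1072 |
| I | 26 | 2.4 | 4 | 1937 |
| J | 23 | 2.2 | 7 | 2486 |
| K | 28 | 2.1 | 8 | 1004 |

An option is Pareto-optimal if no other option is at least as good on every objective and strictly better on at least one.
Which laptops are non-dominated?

A, D, E, F, G, H

A: not dominated (best weight).
B: dominated by D (RAM 38≥12, weight 1.7≤2.0, battery life 19≥6, price 728≤787).
C: dominated by A (RAM 60≥35, weight 1.1≤2.5, battery life 11≥10, price 1223≤2387).
D: not dominated (best price).
E: not dominated.
F: not dominated (best RAM).
G: not dominated.
H: not dominated.
I: dominated by A (RAM 60≥26, weight 1.1≤2.4, battery life 11≥4, price 1223≤1937).
J: dominated by A (RAM 60≥23, weight 1.1≤2.2, battery life 11≥7, price 1223≤2486).
K: dominated by D (RAM 38≥28, weight 1.7≤2.1, battery life 19≥8, price 728≤1004).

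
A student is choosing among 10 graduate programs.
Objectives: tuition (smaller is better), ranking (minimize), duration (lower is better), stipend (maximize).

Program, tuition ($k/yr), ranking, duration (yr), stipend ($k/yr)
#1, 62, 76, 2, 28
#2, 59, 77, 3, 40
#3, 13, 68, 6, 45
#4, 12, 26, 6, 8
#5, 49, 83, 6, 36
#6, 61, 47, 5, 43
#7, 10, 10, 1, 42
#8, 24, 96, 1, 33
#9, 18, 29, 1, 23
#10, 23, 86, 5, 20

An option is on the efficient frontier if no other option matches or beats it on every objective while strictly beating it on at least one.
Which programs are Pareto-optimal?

#1: dominated by #7 (tuition 10≤62, ranking 10≤76, duration 1≤2, stipend 42≥28).
#2: dominated by #7 (tuition 10≤59, ranking 10≤77, duration 1≤3, stipend 42≥40).
#3: not dominated (best stipend).
#4: dominated by #7 (tuition 10≤12, ranking 10≤26, duration 1≤6, stipend 42≥8).
#5: dominated by #3 (tuition 13≤49, ranking 68≤83, duration 6≤6, stipend 45≥36).
#6: not dominated.
#7: not dominated (best tuition).
#8: dominated by #7 (tuition 10≤24, ranking 10≤96, duration 1≤1, stipend 42≥33).
#9: dominated by #7 (tuition 10≤18, ranking 10≤29, duration 1≤1, stipend 42≥23).
#10: dominated by #7 (tuition 10≤23, ranking 10≤86, duration 1≤5, stipend 42≥20).

#3, #6, #7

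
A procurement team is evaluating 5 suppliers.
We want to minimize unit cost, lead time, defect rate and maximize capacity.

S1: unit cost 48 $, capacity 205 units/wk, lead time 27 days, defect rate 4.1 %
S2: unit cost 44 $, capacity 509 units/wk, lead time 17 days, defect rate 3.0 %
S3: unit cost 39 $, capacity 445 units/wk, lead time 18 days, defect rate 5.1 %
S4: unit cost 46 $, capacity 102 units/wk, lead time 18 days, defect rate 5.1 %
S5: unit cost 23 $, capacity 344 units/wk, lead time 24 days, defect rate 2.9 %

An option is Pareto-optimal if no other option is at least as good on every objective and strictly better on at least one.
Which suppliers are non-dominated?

S1: dominated by S2 (unit cost 44≤48, capacity 509≥205, lead time 17≤27, defect rate 3.0≤4.1).
S2: not dominated (best capacity).
S3: not dominated.
S4: dominated by S2 (unit cost 44≤46, capacity 509≥102, lead time 17≤18, defect rate 3.0≤5.1).
S5: not dominated (best unit cost).

S2, S3, S5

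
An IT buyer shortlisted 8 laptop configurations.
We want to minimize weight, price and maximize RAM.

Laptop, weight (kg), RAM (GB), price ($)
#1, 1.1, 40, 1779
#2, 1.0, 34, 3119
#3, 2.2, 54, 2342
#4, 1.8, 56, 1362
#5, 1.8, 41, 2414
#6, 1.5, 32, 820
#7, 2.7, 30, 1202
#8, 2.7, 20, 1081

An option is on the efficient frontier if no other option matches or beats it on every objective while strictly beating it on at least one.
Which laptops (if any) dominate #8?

#6: weight 1.5≤2.7, RAM 32≥20, price 820≤1081 — dominates #8.
Others (#1, #2, #3, #4, #5, #7) are each worse than #8 on at least one objective.

#6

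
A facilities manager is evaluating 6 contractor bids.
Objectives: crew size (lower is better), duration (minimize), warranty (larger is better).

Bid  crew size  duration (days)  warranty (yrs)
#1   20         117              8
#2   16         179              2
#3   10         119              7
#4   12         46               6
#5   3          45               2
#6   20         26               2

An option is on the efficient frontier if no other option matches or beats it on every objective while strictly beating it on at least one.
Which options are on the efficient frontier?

#1, #3, #4, #5, #6

#1: not dominated (best warranty).
#2: dominated by #3 (crew size 10≤16, duration 119≤179, warranty 7≥2).
#3: not dominated.
#4: not dominated.
#5: not dominated (best crew size).
#6: not dominated (best duration).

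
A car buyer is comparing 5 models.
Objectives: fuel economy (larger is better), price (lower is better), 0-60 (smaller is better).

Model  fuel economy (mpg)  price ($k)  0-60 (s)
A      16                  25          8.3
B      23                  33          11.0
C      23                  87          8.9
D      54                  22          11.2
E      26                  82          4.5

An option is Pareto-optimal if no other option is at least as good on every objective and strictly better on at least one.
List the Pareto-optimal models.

A: not dominated.
B: not dominated.
C: dominated by E (fuel economy 26≥23, price 82≤87, 0-60 4.5≤8.9).
D: not dominated (best fuel economy).
E: not dominated (best 0-60).

A, B, D, E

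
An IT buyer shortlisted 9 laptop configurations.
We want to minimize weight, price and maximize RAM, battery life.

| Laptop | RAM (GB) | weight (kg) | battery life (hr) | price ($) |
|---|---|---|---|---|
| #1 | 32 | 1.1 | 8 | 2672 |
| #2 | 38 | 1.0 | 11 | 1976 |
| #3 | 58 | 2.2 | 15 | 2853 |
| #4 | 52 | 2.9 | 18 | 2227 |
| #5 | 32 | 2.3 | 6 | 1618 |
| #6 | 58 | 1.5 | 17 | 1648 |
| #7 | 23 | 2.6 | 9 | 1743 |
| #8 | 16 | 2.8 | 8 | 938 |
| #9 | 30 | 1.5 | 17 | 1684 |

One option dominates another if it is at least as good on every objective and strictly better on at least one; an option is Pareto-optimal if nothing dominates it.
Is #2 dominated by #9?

No

#9 vs #2: #9 is worse on RAM (30 vs 38), so it does not dominate #2.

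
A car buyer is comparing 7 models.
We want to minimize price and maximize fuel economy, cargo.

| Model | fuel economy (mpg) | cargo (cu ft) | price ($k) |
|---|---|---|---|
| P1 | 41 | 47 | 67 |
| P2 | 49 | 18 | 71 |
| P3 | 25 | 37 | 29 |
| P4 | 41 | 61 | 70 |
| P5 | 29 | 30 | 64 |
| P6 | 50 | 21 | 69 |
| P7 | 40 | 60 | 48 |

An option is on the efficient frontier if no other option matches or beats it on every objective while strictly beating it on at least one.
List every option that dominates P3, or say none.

none

P1: worse on price (67 vs 29).
P2: worse on cargo (18 vs 37).
P4: worse on price (70 vs 29).
P5: worse on cargo (30 vs 37).
P6: worse on cargo (21 vs 37).
P7: worse on price (48 vs 29).
No option dominates P3.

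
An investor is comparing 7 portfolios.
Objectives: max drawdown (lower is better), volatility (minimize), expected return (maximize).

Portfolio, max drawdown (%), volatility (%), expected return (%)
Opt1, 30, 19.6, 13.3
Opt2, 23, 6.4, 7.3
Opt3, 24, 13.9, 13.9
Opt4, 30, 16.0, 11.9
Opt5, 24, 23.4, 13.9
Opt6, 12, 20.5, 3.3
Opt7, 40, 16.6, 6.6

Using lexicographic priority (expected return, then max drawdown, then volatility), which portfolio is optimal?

Opt3

First maximize expected return: best is 13.9, kept {Opt3, Opt5}.
Then minimize max drawdown: best is 24, kept {Opt3, Opt5}.
Then minimize volatility: best is 13.9, kept {Opt3}.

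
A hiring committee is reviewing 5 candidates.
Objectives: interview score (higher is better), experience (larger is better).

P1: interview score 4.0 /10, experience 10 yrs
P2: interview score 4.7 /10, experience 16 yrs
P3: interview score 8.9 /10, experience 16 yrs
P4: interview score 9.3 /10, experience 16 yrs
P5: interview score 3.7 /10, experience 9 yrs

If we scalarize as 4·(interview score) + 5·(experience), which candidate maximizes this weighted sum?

P1: 4·4.0 + 5·10 = 66.0
P2: 4·4.7 + 5·16 = 98.8
P3: 4·8.9 + 5·16 = 115.6
P4: 4·9.3 + 5·16 = 117.2
P5: 4·3.7 + 5·9 = 59.8
Highest: P4 at 117.2.

P4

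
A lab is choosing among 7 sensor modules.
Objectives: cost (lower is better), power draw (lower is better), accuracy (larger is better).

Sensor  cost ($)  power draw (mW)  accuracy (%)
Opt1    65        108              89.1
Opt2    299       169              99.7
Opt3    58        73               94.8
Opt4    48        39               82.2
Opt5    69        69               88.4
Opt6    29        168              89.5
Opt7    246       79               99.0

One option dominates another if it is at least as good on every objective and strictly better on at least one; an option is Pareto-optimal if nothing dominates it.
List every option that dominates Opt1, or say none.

Opt3: cost 58≤65, power draw 73≤108, accuracy 94.8≥89.1 — dominates Opt1.
Others (Opt2, Opt4, Opt5, Opt6, Opt7) are each worse than Opt1 on at least one objective.

Opt3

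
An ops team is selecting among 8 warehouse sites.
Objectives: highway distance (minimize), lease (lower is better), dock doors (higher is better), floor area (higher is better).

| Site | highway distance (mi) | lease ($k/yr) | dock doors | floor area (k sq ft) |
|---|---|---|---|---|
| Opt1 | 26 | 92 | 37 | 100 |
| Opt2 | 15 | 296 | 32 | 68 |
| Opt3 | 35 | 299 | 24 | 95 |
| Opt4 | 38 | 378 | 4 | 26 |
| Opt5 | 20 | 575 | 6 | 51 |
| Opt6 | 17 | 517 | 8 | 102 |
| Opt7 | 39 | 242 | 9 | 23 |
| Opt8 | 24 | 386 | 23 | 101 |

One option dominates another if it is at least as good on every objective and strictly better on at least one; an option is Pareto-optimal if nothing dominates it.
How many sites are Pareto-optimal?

Opt1: not dominated (best lease).
Opt2: not dominated (best highway distance).
Opt3: dominated by Opt1 (highway distance 26≤35, lease 92≤299, dock doors 37≥24, floor area 100≥95).
Opt4: dominated by Opt1 (highway distance 26≤38, lease 92≤378, dock doors 37≥4, floor area 100≥26).
Opt5: dominated by Opt2 (highway distance 15≤20, lease 296≤575, dock doors 32≥6, floor area 68≥51).
Opt6: not dominated (best floor area).
Opt7: dominated by Opt1 (highway distance 26≤39, lease 92≤242, dock doors 37≥9, floor area 100≥23).
Opt8: not dominated.
Pareto-optimal: Opt1, Opt2, Opt6, Opt8 → 4.

4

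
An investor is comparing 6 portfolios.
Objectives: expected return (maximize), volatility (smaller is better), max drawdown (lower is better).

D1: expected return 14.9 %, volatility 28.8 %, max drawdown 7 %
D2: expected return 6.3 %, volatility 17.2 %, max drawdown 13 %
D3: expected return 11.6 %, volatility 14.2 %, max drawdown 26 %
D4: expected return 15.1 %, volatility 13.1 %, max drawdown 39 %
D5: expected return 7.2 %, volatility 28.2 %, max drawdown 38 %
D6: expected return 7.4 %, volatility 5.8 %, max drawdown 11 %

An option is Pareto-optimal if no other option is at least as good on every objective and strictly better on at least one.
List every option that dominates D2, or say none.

D6: expected return 7.4≥6.3, volatility 5.8≤17.2, max drawdown 11≤13 — dominates D2.
Others (D1, D3, D4, D5) are each worse than D2 on at least one objective.

D6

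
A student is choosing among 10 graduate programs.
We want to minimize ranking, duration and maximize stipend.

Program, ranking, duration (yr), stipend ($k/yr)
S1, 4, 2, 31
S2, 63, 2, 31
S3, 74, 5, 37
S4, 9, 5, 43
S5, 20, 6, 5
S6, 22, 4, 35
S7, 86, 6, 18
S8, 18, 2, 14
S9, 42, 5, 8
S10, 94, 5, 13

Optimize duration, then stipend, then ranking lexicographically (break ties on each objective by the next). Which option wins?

First minimize duration: best is 2, kept {S1, S2, S8}.
Then maximize stipend: best is 31, kept {S1, S2}.
Then minimize ranking: best is 4, kept {S1}.

S1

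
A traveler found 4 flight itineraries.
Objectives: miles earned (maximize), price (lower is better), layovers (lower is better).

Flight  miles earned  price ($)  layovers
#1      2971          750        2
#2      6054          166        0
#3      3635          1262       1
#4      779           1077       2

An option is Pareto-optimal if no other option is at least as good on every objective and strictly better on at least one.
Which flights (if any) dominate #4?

#1, #2

#1: miles earned 2971≥779, price 750≤1077, layovers 2≤2 — dominates #4.
#2: miles earned 6054≥779, price 166≤1077, layovers 0≤2 — dominates #4.
Others (#3) are each worse than #4 on at least one objective.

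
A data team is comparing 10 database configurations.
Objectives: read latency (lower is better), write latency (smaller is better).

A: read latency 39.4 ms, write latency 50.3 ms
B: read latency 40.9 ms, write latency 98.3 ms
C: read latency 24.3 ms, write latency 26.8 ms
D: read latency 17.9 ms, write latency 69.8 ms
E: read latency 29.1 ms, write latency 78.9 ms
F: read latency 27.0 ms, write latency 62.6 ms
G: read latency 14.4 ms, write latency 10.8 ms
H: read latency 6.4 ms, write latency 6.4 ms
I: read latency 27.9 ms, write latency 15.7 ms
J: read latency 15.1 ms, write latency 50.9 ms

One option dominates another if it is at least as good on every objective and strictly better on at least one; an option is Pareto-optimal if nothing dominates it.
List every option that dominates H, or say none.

A: worse on read latency (39.4 vs 6.4).
B: worse on read latency (40.9 vs 6.4).
C: worse on read latency (24.3 vs 6.4).
D: worse on read latency (17.9 vs 6.4).
E: worse on read latency (29.1 vs 6.4).
F: worse on read latency (27.0 vs 6.4).
G: worse on read latency (14.4 vs 6.4).
I: worse on read latency (27.9 vs 6.4).
J: worse on read latency (15.1 vs 6.4).
No option dominates H.

none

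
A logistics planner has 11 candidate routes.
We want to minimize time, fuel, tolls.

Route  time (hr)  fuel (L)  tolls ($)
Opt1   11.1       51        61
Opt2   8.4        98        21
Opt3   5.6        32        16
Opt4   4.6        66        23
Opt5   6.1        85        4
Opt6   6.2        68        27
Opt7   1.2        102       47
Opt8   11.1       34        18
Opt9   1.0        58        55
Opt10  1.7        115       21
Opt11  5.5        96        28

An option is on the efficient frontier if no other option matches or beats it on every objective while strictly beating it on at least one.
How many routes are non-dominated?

Opt1: dominated by Opt3 (time 5.6≤11.1, fuel 32≤51, tolls 16≤61).
Opt2: dominated by Opt3 (time 5.6≤8.4, fuel 32≤98, tolls 16≤21).
Opt3: not dominated (best fuel).
Opt4: not dominated.
Opt5: not dominated (best tolls).
Opt6: dominated by Opt3 (time 5.6≤6.2, fuel 32≤68, tolls 16≤27).
Opt7: not dominated.
Opt8: dominated by Opt3 (time 5.6≤11.1, fuel 32≤34, tolls 16≤18).
Opt9: not dominated (best time).
Opt10: not dominated.
Opt11: dominated by Opt4 (time 4.6≤5.5, fuel 66≤96, tolls 23≤28).
Pareto-optimal: Opt3, Opt4, Opt5, Opt7, Opt9, Opt10 → 6.

6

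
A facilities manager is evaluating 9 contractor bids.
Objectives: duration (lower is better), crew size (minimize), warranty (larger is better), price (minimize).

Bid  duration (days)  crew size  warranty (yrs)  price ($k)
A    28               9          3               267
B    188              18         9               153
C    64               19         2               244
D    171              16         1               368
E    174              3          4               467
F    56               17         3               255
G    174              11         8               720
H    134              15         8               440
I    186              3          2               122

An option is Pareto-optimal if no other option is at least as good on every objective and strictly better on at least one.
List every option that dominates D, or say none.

A: duration 28≤171, crew size 9≤16, warranty 3≥1, price 267≤368 — dominates D.
Others (B, C, E, F, G, H, I) are each worse than D on at least one objective.

A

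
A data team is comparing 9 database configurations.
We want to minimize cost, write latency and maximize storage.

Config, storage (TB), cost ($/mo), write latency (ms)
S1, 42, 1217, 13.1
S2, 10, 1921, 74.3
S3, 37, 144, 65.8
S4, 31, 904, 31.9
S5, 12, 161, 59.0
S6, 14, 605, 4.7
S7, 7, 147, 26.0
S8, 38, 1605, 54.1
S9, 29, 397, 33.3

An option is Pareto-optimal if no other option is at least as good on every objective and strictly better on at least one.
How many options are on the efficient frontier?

7

S1: not dominated (best storage).
S2: dominated by S1 (storage 42≥10, cost 1217≤1921, write latency 13.1≤74.3).
S3: not dominated (best cost).
S4: not dominated.
S5: not dominated.
S6: not dominated (best write latency).
S7: not dominated.
S8: dominated by S1 (storage 42≥38, cost 1217≤1605, write latency 13.1≤54.1).
S9: not dominated.
Pareto-optimal: S1, S3, S4, S5, S6, S7, S9 → 7.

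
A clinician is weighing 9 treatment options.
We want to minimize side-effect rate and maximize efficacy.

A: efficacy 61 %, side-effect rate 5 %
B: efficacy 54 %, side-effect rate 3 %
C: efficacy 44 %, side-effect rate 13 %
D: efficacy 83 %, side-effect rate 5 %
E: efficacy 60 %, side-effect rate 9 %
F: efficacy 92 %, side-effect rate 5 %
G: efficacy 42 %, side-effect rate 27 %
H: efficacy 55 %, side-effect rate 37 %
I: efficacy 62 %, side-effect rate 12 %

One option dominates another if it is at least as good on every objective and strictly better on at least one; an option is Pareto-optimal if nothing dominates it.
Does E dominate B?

E vs B: E is worse on side-effect rate (9 vs 3), so it does not dominate B.

No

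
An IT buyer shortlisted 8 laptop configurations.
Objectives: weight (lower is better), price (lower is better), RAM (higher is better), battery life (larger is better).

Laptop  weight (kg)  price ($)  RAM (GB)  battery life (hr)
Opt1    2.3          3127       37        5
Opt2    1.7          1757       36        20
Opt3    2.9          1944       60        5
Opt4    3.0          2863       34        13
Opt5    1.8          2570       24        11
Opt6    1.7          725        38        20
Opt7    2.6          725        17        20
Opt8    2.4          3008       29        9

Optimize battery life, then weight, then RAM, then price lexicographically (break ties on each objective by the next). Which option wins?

Opt6

First maximize battery life: best is 20, kept {Opt2, Opt6, Opt7}.
Then minimize weight: best is 1.7, kept {Opt2, Opt6}.
Then maximize RAM: best is 38, kept {Opt6}.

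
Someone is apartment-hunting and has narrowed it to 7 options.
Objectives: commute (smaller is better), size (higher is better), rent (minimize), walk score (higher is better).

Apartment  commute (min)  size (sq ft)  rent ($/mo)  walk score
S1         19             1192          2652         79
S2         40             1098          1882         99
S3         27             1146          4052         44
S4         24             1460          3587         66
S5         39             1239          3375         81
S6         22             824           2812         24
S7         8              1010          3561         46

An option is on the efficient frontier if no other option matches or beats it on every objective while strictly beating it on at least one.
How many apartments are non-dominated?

5

S1: not dominated.
S2: not dominated (best rent).
S3: dominated by S1 (commute 19≤27, size 1192≥1146, rent 2652≤4052, walk score 79≥44).
S4: not dominated (best size).
S5: not dominated.
S6: dominated by S1 (commute 19≤22, size 1192≥824, rent 2652≤2812, walk score 79≥24).
S7: not dominated (best commute).
Pareto-optimal: S1, S2, S4, S5, S7 → 5.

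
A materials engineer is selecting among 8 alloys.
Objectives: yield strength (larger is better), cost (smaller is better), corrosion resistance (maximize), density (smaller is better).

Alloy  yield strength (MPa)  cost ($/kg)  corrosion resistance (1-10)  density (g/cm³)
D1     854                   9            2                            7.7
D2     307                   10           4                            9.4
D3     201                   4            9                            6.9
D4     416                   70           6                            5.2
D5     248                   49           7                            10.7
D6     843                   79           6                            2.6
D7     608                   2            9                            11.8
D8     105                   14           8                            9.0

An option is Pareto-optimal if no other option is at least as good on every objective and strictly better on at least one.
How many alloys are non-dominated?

7

D1: not dominated (best yield strength).
D2: not dominated.
D3: not dominated.
D4: not dominated.
D5: not dominated.
D6: not dominated (best density).
D7: not dominated (best cost).
D8: dominated by D3 (yield strength 201≥105, cost 4≤14, corrosion resistance 9≥8, density 6.9≤9.0).
Pareto-optimal: D1, D2, D3, D4, D5, D6, D7 → 7.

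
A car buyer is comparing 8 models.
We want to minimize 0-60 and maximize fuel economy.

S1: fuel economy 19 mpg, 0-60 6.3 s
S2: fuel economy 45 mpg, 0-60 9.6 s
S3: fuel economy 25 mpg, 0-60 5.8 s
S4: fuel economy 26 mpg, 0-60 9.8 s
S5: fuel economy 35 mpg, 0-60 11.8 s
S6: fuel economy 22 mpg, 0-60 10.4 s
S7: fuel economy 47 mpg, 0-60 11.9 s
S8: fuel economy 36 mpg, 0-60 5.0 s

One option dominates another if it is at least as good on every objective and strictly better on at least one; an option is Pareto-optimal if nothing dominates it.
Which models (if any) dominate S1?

S3: fuel economy 25≥19, 0-60 5.8≤6.3 — dominates S1.
S8: fuel economy 36≥19, 0-60 5.0≤6.3 — dominates S1.
Others (S2, S4, S5, S6, S7) are each worse than S1 on at least one objective.

S3, S8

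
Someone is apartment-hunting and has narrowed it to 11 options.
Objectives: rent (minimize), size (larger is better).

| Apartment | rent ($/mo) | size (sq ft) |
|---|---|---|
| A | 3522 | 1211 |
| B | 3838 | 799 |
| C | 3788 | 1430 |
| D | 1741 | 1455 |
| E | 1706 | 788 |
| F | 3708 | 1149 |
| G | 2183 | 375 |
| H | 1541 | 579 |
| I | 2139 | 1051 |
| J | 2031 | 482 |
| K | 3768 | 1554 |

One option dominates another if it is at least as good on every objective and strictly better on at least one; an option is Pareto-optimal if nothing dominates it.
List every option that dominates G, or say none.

D, E, H, I, J

D: rent 1741≤2183, size 1455≥375 — dominates G.
E: rent 1706≤2183, size 788≥375 — dominates G.
H: rent 1541≤2183, size 579≥375 — dominates G.
I: rent 2139≤2183, size 1051≥375 — dominates G.
J: rent 2031≤2183, size 482≥375 — dominates G.
Others (A, B, C, F, K) are each worse than G on at least one objective.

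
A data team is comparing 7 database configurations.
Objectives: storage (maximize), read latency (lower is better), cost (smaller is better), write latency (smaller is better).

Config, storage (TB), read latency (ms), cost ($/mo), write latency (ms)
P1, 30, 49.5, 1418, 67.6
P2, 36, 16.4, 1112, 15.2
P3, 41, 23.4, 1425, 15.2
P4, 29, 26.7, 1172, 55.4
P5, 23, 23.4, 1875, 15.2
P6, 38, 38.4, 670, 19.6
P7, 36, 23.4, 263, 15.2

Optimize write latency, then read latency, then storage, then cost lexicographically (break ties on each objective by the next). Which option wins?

P2

First minimize write latency: best is 15.2, kept {P2, P3, P5, P7}.
Then minimize read latency: best is 16.4, kept {P2}.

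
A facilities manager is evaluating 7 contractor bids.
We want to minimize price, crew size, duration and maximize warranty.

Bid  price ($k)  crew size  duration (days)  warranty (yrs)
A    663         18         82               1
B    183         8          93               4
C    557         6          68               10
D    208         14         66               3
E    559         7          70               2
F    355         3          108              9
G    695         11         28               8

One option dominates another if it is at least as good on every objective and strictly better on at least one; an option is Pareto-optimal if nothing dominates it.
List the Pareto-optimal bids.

B, C, D, F, G

A: dominated by C (price 557≤663, crew size 6≤18, duration 68≤82, warranty 10≥1).
B: not dominated (best price).
C: not dominated (best warranty).
D: not dominated.
E: dominated by C (price 557≤559, crew size 6≤7, duration 68≤70, warranty 10≥2).
F: not dominated (best crew size).
G: not dominated (best duration).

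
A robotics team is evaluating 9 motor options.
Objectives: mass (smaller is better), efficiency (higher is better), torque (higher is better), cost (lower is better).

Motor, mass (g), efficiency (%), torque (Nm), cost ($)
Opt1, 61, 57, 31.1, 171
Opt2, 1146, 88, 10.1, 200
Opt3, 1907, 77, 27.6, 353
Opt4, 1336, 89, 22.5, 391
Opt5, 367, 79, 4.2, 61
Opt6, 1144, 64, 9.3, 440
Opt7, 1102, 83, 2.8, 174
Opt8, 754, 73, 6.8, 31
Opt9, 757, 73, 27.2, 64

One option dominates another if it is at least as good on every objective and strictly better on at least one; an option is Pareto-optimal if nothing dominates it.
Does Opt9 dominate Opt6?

Opt9 vs Opt6: mass 757≤1144, efficiency 73≥64, torque 27.2≥9.3, cost 64≤440 — Opt9 is at least as good on every objective with at least one strict improvement.

Yes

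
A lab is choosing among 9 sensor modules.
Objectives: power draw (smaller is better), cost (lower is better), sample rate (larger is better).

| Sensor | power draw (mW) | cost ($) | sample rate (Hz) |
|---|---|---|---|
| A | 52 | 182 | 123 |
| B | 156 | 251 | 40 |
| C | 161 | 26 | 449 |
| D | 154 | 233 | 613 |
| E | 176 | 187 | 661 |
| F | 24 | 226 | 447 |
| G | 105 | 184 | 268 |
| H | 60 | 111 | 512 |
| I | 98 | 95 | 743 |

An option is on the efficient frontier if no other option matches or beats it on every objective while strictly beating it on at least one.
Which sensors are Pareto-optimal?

A, C, F, H, I

A: not dominated.
B: dominated by A (power draw 52≤156, cost 182≤251, sample rate 123≥40).
C: not dominated (best cost).
D: dominated by I (power draw 98≤154, cost 95≤233, sample rate 743≥613).
E: dominated by I (power draw 98≤176, cost 95≤187, sample rate 743≥661).
F: not dominated (best power draw).
G: dominated by H (power draw 60≤105, cost 111≤184, sample rate 512≥268).
H: not dominated.
I: not dominated (best sample rate).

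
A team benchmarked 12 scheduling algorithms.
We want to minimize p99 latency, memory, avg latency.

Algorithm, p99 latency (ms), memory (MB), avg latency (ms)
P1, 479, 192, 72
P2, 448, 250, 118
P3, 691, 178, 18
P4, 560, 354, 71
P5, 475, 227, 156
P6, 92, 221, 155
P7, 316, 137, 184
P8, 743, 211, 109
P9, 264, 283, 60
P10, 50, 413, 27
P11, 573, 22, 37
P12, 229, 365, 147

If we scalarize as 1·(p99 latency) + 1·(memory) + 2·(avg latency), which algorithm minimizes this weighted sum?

P10

P1: 1·479 + 1·192 + 2·72 = 815
P2: 1·448 + 1·250 + 2·118 = 934
P3: 1·691 + 1·178 + 2·18 = 905
P4: 1·560 + 1·354 + 2·71 = 1056
P5: 1·475 + 1·227 + 2·156 = 1014
P6: 1·92 + 1·221 + 2·155 = 623
P7: 1·316 + 1·137 + 2·184 = 821
P8: 1·743 + 1·211 + 2·109 = 1172
P9: 1·264 + 1·283 + 2·60 = 667
P10: 1·50 + 1·413 + 2·27 = 517
P11: 1·573 + 1·22 + 2·37 = 669
P12: 1·229 + 1·365 + 2·147 = 888
Lowest: P10 at 517.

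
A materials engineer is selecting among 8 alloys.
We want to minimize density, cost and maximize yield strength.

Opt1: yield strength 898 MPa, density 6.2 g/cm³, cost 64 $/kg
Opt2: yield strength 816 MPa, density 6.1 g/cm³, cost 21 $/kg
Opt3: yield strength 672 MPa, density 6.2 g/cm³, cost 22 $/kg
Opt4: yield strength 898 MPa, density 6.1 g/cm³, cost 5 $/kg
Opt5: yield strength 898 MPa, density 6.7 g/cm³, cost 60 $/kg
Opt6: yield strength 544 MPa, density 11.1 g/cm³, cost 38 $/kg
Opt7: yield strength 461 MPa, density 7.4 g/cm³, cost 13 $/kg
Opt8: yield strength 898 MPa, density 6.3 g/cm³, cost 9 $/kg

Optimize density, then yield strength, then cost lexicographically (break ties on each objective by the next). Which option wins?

First minimize density: best is 6.1, kept {Opt2, Opt4}.
Then maximize yield strength: best is 898, kept {Opt4}.

Opt4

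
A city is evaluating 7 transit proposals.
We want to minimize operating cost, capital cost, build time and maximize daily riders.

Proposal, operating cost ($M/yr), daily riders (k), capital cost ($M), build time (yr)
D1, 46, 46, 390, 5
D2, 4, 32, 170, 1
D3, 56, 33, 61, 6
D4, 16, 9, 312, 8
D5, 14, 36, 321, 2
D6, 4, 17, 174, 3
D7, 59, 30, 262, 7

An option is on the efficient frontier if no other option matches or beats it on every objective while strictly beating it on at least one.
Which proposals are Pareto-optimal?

D1, D2, D3, D5

D1: not dominated (best daily riders).
D2: not dominated (best build time).
D3: not dominated (best capital cost).
D4: dominated by D2 (operating cost 4≤16, daily riders 32≥9, capital cost 170≤312, build time 1≤8).
D5: not dominated.
D6: dominated by D2 (operating cost 4≤4, daily riders 32≥17, capital cost 170≤174, build time 1≤3).
D7: dominated by D2 (operating cost 4≤59, daily riders 32≥30, capital cost 170≤262, build time 1≤7).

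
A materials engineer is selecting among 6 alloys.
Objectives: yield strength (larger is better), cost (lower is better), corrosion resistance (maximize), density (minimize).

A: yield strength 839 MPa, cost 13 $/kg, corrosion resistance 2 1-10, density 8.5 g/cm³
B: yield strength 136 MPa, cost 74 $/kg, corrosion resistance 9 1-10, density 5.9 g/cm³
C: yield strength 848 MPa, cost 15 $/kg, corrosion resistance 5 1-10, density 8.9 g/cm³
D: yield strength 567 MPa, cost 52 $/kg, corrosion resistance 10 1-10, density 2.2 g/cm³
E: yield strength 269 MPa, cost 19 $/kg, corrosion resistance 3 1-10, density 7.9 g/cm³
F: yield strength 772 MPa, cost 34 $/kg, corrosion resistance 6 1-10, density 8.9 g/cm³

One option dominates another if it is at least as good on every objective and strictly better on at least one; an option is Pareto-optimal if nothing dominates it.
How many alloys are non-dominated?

5

A: not dominated (best cost).
B: dominated by D (yield strength 567≥136, cost 52≤74, corrosion resistance 10≥9, density 2.2≤5.9).
C: not dominated (best yield strength).
D: not dominated (best corrosion resistance).
E: not dominated.
F: not dominated.
Pareto-optimal: A, C, D, E, F → 5.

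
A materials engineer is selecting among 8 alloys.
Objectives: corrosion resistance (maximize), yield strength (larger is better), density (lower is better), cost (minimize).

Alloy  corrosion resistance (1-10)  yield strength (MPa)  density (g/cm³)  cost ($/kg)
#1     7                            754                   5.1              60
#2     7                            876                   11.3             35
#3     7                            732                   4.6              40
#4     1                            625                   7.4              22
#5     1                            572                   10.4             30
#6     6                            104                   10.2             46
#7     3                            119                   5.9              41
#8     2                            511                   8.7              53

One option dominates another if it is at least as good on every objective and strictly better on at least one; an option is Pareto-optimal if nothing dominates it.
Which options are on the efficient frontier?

#1, #2, #3, #4

#1: not dominated.
#2: not dominated (best yield strength).
#3: not dominated (best density).
#4: not dominated (best cost).
#5: dominated by #4 (corrosion resistance 1≥1, yield strength 625≥572, density 7.4≤10.4, cost 22≤30).
#6: dominated by #3 (corrosion resistance 7≥6, yield strength 732≥104, density 4.6≤10.2, cost 40≤46).
#7: dominated by #3 (corrosion resistance 7≥3, yield strength 732≥119, density 4.6≤5.9, cost 40≤41).
#8: dominated by #3 (corrosion resistance 7≥2, yield strength 732≥511, density 4.6≤8.7, cost 40≤53).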